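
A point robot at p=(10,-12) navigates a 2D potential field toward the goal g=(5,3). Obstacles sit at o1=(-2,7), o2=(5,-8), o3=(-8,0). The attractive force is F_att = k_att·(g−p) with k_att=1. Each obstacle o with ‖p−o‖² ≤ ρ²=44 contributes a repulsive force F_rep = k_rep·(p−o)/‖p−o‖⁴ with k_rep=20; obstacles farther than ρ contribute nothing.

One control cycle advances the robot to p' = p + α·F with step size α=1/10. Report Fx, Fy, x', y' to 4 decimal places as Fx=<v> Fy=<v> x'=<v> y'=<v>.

Fx=-4.9405 Fy=14.9524 x'=9.5059 y'=-10.5048

F_att = 1·(g−p) = 1·(-5,15) = (-5.0000,15.0000)
o1: d²=505 > ρ²=44 → inactive
o2: d²=41 ≤ ρ²=44; F_rep = 20·(5,-4)/41² = (0.0595,-0.0476)
o3: d²=468 > ρ²=44 → inactive
F = F_att + ΣF_rep = (-4.9405,14.9524)
p' = p + 1/10·F = (9.5059,-10.5048)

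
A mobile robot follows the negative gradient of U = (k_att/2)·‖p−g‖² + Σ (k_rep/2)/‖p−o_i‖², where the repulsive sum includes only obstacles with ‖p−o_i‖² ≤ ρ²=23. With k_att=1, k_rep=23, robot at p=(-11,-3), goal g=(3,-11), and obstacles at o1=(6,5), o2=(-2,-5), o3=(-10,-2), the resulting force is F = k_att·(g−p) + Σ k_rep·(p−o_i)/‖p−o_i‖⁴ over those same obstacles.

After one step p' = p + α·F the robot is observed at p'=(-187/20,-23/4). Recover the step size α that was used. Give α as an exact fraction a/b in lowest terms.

α = 1/5

F_att = 1·(g−p) = 1·(14,-8) = (14.0000,-8.0000)
o1: d²=353 > ρ²=23 → inactive
o2: d²=85 > ρ²=23 → inactive
o3: d²=2 ≤ ρ²=23; F_rep = 23·(-1,-1)/2² = (-5.7500,-5.7500)
F = F_att + ΣF_rep = (8.2500,-13.7500)
Δp = p'−p = (1.6500,-2.7500); α = Δx/Fx = (33/20) / (33/4) = 1/5
check: Δy/Fy = (-11/4) / (-55/4) = 1/5 ✓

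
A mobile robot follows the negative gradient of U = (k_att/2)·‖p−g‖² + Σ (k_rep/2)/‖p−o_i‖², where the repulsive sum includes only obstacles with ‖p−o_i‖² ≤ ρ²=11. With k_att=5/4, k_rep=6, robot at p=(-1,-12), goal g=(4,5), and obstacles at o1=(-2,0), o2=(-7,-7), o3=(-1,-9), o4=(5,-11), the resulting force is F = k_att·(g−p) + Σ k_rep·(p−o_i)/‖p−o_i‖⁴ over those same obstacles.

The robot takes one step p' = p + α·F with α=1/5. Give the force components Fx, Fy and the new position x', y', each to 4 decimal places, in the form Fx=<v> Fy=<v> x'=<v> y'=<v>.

Fx=6.2500 Fy=21.0278 x'=0.2500 y'=-7.7944

F_att = 5/4·(g−p) = 5/4·(5,17) = (6.2500,21.2500)
o1: d²=145 > ρ²=11 → inactive
o2: d²=61 > ρ²=11 → inactive
o3: d²=9 ≤ ρ²=11; F_rep = 6·(0,-3)/9² = (0.0000,-0.2222)
o4: d²=37 > ρ²=11 → inactive
F = F_att + ΣF_rep = (6.2500,21.0278)
p' = p + 1/5·F = (0.2500,-7.7944)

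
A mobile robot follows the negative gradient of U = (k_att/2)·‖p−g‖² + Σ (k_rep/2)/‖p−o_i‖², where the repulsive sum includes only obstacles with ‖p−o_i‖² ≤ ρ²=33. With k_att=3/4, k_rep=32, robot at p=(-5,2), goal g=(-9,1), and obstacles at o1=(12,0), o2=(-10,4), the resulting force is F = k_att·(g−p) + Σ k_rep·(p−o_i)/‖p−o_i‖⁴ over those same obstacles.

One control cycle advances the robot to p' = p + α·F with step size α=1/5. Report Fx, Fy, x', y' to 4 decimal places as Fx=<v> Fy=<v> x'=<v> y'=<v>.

Fx=-2.8098 Fy=-0.8261 x'=-5.5620 y'=1.8348

F_att = 3/4·(g−p) = 3/4·(-4,-1) = (-3.0000,-0.7500)
o1: d²=293 > ρ²=33 → inactive
o2: d²=29 ≤ ρ²=33; F_rep = 32·(5,-2)/29² = (0.1902,-0.0761)
F = F_att + ΣF_rep = (-2.8098,-0.8261)
p' = p + 1/5·F = (-5.5620,1.8348)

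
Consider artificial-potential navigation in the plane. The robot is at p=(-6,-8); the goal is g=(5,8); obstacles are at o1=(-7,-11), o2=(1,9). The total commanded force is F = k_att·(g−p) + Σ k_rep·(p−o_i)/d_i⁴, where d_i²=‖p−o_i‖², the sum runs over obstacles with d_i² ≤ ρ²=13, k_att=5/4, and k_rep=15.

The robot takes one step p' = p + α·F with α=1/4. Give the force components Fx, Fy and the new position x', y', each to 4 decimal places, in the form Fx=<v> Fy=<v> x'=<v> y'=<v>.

F_att = 5/4·(g−p) = 5/4·(11,16) = (13.7500,20.0000)
o1: d²=10 ≤ ρ²=13; F_rep = 15·(1,3)/10² = (0.1500,0.4500)
o2: d²=338 > ρ²=13 → inactive
F = F_att + ΣF_rep = (13.9000,20.4500)
p' = p + 1/4·F = (-2.5250,-2.8875)

Fx=13.9000 Fy=20.4500 x'=-2.5250 y'=-2.8875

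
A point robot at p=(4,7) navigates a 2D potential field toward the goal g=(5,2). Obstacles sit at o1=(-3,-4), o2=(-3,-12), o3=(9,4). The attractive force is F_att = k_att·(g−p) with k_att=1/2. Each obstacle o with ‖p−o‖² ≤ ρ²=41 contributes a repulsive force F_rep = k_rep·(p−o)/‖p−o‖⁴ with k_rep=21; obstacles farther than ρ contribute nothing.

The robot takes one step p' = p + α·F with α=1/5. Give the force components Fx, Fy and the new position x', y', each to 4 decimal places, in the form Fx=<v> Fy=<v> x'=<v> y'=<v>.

Fx=0.4092 Fy=-2.4455 x'=4.0818 y'=6.5109

F_att = 1/2·(g−p) = 1/2·(1,-5) = (0.5000,-2.5000)
o1: d²=170 > ρ²=41 → inactive
o2: d²=410 > ρ²=41 → inactive
o3: d²=34 ≤ ρ²=41; F_rep = 21·(-5,3)/34² = (-0.0908,0.0545)
F = F_att + ΣF_rep = (0.4092,-2.4455)
p' = p + 1/5·F = (4.0818,6.5109)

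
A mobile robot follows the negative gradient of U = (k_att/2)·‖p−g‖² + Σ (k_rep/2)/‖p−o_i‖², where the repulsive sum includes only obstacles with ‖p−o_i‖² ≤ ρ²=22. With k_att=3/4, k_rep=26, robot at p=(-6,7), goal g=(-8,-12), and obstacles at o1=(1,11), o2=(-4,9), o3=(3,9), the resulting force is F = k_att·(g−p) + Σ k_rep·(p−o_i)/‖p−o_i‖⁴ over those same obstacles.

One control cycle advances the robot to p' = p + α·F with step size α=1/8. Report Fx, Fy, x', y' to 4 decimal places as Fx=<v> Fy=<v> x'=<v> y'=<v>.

Fx=-2.3125 Fy=-15.0625 x'=-6.2891 y'=5.1172

F_att = 3/4·(g−p) = 3/4·(-2,-19) = (-1.5000,-14.2500)
o1: d²=65 > ρ²=22 → inactive
o2: d²=8 ≤ ρ²=22; F_rep = 26·(-2,-2)/8² = (-0.8125,-0.8125)
o3: d²=85 > ρ²=22 → inactive
F = F_att + ΣF_rep = (-2.3125,-15.0625)
p' = p + 1/8·F = (-6.2891,5.1172)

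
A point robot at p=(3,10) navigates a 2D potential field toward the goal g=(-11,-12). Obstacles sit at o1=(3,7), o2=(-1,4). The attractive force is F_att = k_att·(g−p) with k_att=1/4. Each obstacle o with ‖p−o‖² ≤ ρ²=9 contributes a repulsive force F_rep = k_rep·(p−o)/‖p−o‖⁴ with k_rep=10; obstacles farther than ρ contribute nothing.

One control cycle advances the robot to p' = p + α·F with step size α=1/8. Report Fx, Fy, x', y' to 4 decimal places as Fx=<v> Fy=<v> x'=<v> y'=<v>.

F_att = 1/4·(g−p) = 1/4·(-14,-22) = (-3.5000,-5.5000)
o1: d²=9 ≤ ρ²=9; F_rep = 10·(0,3)/9² = (0.0000,0.3704)
o2: d²=52 > ρ²=9 → inactive
F = F_att + ΣF_rep = (-3.5000,-5.1296)
p' = p + 1/8·F = (2.5625,9.3588)

Fx=-3.5000 Fy=-5.1296 x'=2.5625 y'=9.3588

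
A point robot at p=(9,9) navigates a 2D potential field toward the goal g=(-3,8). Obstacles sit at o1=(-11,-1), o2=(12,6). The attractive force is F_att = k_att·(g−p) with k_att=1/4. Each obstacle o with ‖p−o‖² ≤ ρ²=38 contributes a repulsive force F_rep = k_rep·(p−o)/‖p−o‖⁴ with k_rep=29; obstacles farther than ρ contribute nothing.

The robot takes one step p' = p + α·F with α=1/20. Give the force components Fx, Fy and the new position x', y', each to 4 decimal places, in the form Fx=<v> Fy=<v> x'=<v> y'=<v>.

F_att = 1/4·(g−p) = 1/4·(-12,-1) = (-3.0000,-0.2500)
o1: d²=500 > ρ²=38 → inactive
o2: d²=18 ≤ ρ²=38; F_rep = 29·(-3,3)/18² = (-0.2685,0.2685)
F = F_att + ΣF_rep = (-3.2685,0.0185)
p' = p + 1/20·F = (8.8366,9.0009)

Fx=-3.2685 Fy=0.0185 x'=8.8366 y'=9.0009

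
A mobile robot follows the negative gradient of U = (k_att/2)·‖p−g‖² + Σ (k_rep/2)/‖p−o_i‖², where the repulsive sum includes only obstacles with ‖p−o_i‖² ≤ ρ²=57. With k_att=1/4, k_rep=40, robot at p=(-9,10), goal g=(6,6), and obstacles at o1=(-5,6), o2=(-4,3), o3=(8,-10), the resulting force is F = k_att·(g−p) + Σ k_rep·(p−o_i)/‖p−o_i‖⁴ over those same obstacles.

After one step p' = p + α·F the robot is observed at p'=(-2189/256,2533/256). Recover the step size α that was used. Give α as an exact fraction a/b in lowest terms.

F_att = 1/4·(g−p) = 1/4·(15,-4) = (3.7500,-1.0000)
o1: d²=32 ≤ ρ²=57; F_rep = 40·(-4,4)/32² = (-0.1562,0.1562)
o2: d²=74 > ρ²=57 → inactive
o3: d²=689 > ρ²=57 → inactive
F = F_att + ΣF_rep = (3.5938,-0.8438)
Δp = p'−p = (0.4492,-0.1055); α = Δx/Fx = (115/256) / (115/32) = 1/8
check: Δy/Fy = (-27/256) / (-27/32) = 1/8 ✓

α = 1/8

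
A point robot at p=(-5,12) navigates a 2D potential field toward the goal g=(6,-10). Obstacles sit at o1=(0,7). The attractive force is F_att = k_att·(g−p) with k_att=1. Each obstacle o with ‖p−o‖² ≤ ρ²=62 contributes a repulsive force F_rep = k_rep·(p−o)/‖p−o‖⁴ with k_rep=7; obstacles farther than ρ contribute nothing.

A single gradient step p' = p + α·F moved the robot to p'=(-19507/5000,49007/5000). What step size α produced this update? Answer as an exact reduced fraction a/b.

F_att = 1·(g−p) = 1·(11,-22) = (11.0000,-22.0000)
o1: d²=50 ≤ ρ²=62; F_rep = 7·(-5,5)/50² = (-0.0140,0.0140)
F = F_att + ΣF_rep = (10.9860,-21.9860)
Δp = p'−p = (1.0986,-2.1986); α = Δx/Fx = (5493/5000) / (5493/500) = 1/10
check: Δy/Fy = (-10993/5000) / (-10993/500) = 1/10 ✓

α = 1/10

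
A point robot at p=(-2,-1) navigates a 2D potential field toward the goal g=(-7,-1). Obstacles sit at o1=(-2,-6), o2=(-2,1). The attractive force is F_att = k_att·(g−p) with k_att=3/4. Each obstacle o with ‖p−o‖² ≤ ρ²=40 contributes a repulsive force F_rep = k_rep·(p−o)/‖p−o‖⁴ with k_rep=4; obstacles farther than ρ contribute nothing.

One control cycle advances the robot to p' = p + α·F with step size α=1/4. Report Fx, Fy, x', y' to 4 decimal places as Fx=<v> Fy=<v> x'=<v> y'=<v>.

Fx=-3.7500 Fy=-0.4680 x'=-2.9375 y'=-1.1170

F_att = 3/4·(g−p) = 3/4·(-5,0) = (-3.7500,0.0000)
o1: d²=25 ≤ ρ²=40; F_rep = 4·(0,5)/25² = (0.0000,0.0320)
o2: d²=4 ≤ ρ²=40; F_rep = 4·(0,-2)/4² = (0.0000,-0.5000)
F = F_att + ΣF_rep = (-3.7500,-0.4680)
p' = p + 1/4·F = (-2.9375,-1.1170)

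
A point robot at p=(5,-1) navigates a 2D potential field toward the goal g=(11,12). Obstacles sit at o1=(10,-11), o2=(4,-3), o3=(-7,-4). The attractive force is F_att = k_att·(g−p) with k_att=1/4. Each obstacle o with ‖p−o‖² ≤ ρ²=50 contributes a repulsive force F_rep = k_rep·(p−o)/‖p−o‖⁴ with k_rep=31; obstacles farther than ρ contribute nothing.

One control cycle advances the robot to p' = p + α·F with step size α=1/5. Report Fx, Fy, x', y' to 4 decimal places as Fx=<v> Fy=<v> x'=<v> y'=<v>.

F_att = 1/4·(g−p) = 1/4·(6,13) = (1.5000,3.2500)
o1: d²=125 > ρ²=50 → inactive
o2: d²=5 ≤ ρ²=50; F_rep = 31·(1,2)/5² = (1.2400,2.4800)
o3: d²=153 > ρ²=50 → inactive
F = F_att + ΣF_rep = (2.7400,5.7300)
p' = p + 1/5·F = (5.5480,0.1460)

Fx=2.7400 Fy=5.7300 x'=5.5480 y'=0.1460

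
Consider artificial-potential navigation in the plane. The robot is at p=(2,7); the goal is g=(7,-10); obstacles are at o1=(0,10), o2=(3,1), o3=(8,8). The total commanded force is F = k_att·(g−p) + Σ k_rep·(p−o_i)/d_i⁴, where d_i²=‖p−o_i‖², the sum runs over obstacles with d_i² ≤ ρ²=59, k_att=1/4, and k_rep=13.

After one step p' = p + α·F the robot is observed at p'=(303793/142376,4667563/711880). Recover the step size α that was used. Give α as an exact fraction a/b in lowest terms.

F_att = 1/4·(g−p) = 1/4·(5,-17) = (1.2500,-4.2500)
o1: d²=13 ≤ ρ²=59; F_rep = 13·(2,-3)/13² = (0.1538,-0.2308)
o2: d²=37 ≤ ρ²=59; F_rep = 13·(-1,6)/37² = (-0.0095,0.0570)
o3: d²=37 ≤ ρ²=59; F_rep = 13·(-6,-1)/37² = (-0.0570,-0.0095)
F = F_att + ΣF_rep = (1.3374,-4.4333)
Δp = p'−p = (0.1337,-0.4433); α = Δx/Fx = (19041/142376) / (95205/71188) = 1/10
check: Δy/Fy = (-315597/711880) / (-315597/71188) = 1/10 ✓

α = 1/10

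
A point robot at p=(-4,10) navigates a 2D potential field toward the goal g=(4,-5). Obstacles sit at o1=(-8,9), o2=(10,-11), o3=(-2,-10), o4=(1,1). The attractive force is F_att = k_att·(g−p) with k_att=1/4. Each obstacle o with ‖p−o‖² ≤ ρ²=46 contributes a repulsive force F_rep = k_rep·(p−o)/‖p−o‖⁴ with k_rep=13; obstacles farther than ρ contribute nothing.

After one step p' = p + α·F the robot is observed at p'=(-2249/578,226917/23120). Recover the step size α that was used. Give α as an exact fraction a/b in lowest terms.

F_att = 1/4·(g−p) = 1/4·(8,-15) = (2.0000,-3.7500)
o1: d²=17 ≤ ρ²=46; F_rep = 13·(4,1)/17² = (0.1799,0.0450)
o2: d²=637 > ρ²=46 → inactive
o3: d²=404 > ρ²=46 → inactive
o4: d²=106 > ρ²=46 → inactive
F = F_att + ΣF_rep = (2.1799,-3.7050)
Δp = p'−p = (0.1090,-0.1853); α = Δx/Fx = (63/578) / (630/289) = 1/20
check: Δy/Fy = (-4283/23120) / (-4283/1156) = 1/20 ✓

α = 1/20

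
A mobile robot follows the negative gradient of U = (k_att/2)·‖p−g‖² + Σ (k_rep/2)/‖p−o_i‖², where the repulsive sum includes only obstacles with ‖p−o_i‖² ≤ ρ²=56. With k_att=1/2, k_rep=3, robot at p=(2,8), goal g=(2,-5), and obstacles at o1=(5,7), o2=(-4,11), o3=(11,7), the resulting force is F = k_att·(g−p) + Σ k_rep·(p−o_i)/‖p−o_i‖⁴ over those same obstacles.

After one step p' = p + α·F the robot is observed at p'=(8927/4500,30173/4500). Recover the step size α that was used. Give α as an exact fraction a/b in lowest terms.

F_att = 1/2·(g−p) = 1/2·(0,-13) = (0.0000,-6.5000)
o1: d²=10 ≤ ρ²=56; F_rep = 3·(-3,1)/10² = (-0.0900,0.0300)
o2: d²=45 ≤ ρ²=56; F_rep = 3·(6,-3)/45² = (0.0089,-0.0044)
o3: d²=82 > ρ²=56 → inactive
F = F_att + ΣF_rep = (-0.0811,-6.4744)
Δp = p'−p = (-0.0162,-1.2949); α = Δx/Fx = (-73/4500) / (-73/900) = 1/5
check: Δy/Fy = (-5827/4500) / (-5827/900) = 1/5 ✓

α = 1/5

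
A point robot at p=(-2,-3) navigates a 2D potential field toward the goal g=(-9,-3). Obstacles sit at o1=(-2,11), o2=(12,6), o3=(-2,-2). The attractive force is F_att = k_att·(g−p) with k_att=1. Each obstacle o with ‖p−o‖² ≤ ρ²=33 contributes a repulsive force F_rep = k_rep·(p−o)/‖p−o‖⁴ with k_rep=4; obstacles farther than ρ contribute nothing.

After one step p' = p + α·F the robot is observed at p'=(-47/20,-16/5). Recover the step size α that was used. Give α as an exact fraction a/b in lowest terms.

F_att = 1·(g−p) = 1·(-7,0) = (-7.0000,0.0000)
o1: d²=196 > ρ²=33 → inactive
o2: d²=277 > ρ²=33 → inactive
o3: d²=1 ≤ ρ²=33; F_rep = 4·(0,-1)/1² = (0.0000,-4.0000)
F = F_att + ΣF_rep = (-7.0000,-4.0000)
Δp = p'−p = (-0.3500,-0.2000); α = Δx/Fx = (-7/20) / (-7) = 1/20
check: Δy/Fy = (-1/5) / (-4) = 1/20 ✓

α = 1/20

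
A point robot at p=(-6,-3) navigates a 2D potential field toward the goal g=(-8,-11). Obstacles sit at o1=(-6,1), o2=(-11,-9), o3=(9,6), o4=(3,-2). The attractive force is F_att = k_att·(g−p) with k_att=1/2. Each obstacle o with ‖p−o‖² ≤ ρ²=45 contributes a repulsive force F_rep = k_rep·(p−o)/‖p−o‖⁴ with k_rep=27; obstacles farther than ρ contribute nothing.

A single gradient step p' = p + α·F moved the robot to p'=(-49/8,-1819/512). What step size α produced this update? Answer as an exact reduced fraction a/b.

α = 1/8

F_att = 1/2·(g−p) = 1/2·(-2,-8) = (-1.0000,-4.0000)
o1: d²=16 ≤ ρ²=45; F_rep = 27·(0,-4)/16² = (0.0000,-0.4219)
o2: d²=61 > ρ²=45 → inactive
o3: d²=306 > ρ²=45 → inactive
o4: d²=82 > ρ²=45 → inactive
F = F_att + ΣF_rep = (-1.0000,-4.4219)
Δp = p'−p = (-0.1250,-0.5527); α = Δx/Fx = (-1/8) / (-1) = 1/8
check: Δy/Fy = (-283/512) / (-283/64) = 1/8 ✓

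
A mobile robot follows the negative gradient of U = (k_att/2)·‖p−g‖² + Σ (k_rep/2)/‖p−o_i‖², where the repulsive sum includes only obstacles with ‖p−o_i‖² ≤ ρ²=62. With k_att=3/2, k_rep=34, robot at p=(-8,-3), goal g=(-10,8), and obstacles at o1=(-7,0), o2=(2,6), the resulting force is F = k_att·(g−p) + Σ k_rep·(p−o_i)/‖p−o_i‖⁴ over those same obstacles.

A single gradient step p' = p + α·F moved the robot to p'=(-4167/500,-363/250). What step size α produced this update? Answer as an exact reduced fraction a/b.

α = 1/10

F_att = 3/2·(g−p) = 3/2·(-2,11) = (-3.0000,16.5000)
o1: d²=10 ≤ ρ²=62; F_rep = 34·(-1,-3)/10² = (-0.3400,-1.0200)
o2: d²=181 > ρ²=62 → inactive
F = F_att + ΣF_rep = (-3.3400,15.4800)
Δp = p'−p = (-0.3340,1.5480); α = Δx/Fx = (-167/500) / (-167/50) = 1/10
check: Δy/Fy = (387/250) / (387/25) = 1/10 ✓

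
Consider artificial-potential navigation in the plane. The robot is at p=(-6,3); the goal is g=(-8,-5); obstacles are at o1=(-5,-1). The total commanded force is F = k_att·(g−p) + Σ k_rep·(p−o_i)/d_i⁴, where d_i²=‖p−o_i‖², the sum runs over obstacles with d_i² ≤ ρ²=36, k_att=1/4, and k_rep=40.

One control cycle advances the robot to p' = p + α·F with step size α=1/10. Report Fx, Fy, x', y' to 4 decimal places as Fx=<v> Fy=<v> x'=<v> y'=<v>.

F_att = 1/4·(g−p) = 1/4·(-2,-8) = (-0.5000,-2.0000)
o1: d²=17 ≤ ρ²=36; F_rep = 40·(-1,4)/17² = (-0.1384,0.5536)
F = F_att + ΣF_rep = (-0.6384,-1.4464)
p' = p + 1/10·F = (-6.0638,2.8554)

Fx=-0.6384 Fy=-1.4464 x'=-6.0638 y'=2.8554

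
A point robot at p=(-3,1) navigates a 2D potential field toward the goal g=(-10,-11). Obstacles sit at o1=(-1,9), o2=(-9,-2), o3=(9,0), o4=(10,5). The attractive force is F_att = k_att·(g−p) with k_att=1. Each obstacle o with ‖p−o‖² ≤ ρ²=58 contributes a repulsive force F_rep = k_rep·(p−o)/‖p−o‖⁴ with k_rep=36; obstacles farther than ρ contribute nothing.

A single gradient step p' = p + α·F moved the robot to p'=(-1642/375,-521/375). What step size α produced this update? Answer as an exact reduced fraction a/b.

α = 1/5

F_att = 1·(g−p) = 1·(-7,-12) = (-7.0000,-12.0000)
o1: d²=68 > ρ²=58 → inactive
o2: d²=45 ≤ ρ²=58; F_rep = 36·(6,3)/45² = (0.1067,0.0533)
o3: d²=145 > ρ²=58 → inactive
o4: d²=185 > ρ²=58 → inactive
F = F_att + ΣF_rep = (-6.8933,-11.9467)
Δp = p'−p = (-1.3787,-2.3893); α = Δx/Fx = (-517/375) / (-517/75) = 1/5
check: Δy/Fy = (-896/375) / (-896/75) = 1/5 ✓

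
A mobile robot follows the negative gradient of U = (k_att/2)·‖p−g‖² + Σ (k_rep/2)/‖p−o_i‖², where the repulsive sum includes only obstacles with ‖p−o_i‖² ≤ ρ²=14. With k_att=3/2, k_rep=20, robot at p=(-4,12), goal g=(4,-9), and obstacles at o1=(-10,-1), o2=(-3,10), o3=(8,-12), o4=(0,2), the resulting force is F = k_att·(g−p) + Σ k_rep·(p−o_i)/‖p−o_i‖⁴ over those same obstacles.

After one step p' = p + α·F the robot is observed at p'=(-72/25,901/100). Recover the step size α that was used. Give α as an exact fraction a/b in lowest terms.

α = 1/10

F_att = 3/2·(g−p) = 3/2·(8,-21) = (12.0000,-31.5000)
o1: d²=205 > ρ²=14 → inactive
o2: d²=5 ≤ ρ²=14; F_rep = 20·(-1,2)/5² = (-0.8000,1.6000)
o3: d²=720 > ρ²=14 → inactive
o4: d²=116 > ρ²=14 → inactive
F = F_att + ΣF_rep = (11.2000,-29.9000)
Δp = p'−p = (1.1200,-2.9900); α = Δx/Fx = (28/25) / (56/5) = 1/10
check: Δy/Fy = (-299/100) / (-299/10) = 1/10 ✓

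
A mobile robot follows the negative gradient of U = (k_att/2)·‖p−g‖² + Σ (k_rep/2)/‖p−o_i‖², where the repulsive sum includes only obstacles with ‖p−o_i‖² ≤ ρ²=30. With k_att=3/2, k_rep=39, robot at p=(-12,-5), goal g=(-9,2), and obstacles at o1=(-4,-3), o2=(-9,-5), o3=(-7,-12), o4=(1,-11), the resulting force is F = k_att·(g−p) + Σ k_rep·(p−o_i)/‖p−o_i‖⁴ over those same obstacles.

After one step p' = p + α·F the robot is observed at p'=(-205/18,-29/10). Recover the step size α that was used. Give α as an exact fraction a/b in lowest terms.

α = 1/5

F_att = 3/2·(g−p) = 3/2·(3,7) = (4.5000,10.5000)
o1: d²=68 > ρ²=30 → inactive
o2: d²=9 ≤ ρ²=30; F_rep = 39·(-3,0)/9² = (-1.4444,0.0000)
o3: d²=74 > ρ²=30 → inactive
o4: d²=205 > ρ²=30 → inactive
F = F_att + ΣF_rep = (3.0556,10.5000)
Δp = p'−p = (0.6111,2.1000); α = Δx/Fx = (11/18) / (55/18) = 1/5
check: Δy/Fy = (21/10) / (21/2) = 1/5 ✓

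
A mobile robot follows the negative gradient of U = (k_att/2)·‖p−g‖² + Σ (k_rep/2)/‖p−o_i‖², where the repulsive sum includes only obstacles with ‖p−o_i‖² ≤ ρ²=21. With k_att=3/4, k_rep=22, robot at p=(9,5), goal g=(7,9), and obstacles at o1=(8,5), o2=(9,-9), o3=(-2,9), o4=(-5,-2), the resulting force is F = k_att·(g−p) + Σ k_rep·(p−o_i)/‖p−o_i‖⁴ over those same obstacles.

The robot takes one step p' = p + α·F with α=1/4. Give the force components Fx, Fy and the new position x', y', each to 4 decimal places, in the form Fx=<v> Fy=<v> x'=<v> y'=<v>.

F_att = 3/4·(g−p) = 3/4·(-2,4) = (-1.5000,3.0000)
o1: d²=1 ≤ ρ²=21; F_rep = 22·(1,0)/1² = (22.0000,0.0000)
o2: d²=196 > ρ²=21 → inactive
o3: d²=137 > ρ²=21 → inactive
o4: d²=245 > ρ²=21 → inactive
F = F_att + ΣF_rep = (20.5000,3.0000)
p' = p + 1/4·F = (14.1250,5.7500)

Fx=20.5000 Fy=3.0000 x'=14.1250 y'=5.7500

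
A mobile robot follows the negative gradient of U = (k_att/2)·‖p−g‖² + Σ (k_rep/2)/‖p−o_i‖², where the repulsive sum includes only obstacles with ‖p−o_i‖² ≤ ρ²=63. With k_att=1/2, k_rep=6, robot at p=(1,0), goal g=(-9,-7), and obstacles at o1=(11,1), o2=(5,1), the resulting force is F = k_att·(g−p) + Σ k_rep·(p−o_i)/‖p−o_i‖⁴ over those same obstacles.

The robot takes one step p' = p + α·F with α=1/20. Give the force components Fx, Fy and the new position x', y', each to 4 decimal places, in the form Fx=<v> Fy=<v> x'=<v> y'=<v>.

F_att = 1/2·(g−p) = 1/2·(-10,-7) = (-5.0000,-3.5000)
o1: d²=101 > ρ²=63 → inactive
o2: d²=17 ≤ ρ²=63; F_rep = 6·(-4,-1)/17² = (-0.0830,-0.0208)
F = F_att + ΣF_rep = (-5.0830,-3.5208)
p' = p + 1/20·F = (0.7458,-0.1760)

Fx=-5.0830 Fy=-3.5208 x'=0.7458 y'=-0.1760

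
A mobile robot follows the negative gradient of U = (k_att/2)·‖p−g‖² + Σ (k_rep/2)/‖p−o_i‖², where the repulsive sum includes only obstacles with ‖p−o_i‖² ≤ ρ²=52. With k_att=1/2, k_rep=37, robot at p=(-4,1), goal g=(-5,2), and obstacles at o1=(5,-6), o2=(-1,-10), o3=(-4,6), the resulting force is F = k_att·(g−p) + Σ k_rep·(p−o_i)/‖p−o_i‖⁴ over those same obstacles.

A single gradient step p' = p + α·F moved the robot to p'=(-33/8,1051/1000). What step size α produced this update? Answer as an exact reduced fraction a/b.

α = 1/4

F_att = 1/2·(g−p) = 1/2·(-1,1) = (-0.5000,0.5000)
o1: d²=130 > ρ²=52 → inactive
o2: d²=130 > ρ²=52 → inactive
o3: d²=25 ≤ ρ²=52; F_rep = 37·(0,-5)/25² = (0.0000,-0.2960)
F = F_att + ΣF_rep = (-0.5000,0.2040)
Δp = p'−p = (-0.1250,0.0510); α = Δx/Fx = (-1/8) / (-1/2) = 1/4
check: Δy/Fy = (51/1000) / (51/250) = 1/4 ✓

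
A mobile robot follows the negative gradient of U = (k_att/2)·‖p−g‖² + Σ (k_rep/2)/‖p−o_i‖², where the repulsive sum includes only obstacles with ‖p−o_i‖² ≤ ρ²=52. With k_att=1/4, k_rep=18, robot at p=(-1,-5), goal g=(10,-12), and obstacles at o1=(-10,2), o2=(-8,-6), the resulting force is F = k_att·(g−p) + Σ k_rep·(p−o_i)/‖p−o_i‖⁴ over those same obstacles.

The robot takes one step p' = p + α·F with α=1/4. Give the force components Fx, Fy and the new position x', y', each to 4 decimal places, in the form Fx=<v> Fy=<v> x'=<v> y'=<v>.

Fx=2.8004 Fy=-1.7428 x'=-0.2999 y'=-5.4357

F_att = 1/4·(g−p) = 1/4·(11,-7) = (2.7500,-1.7500)
o1: d²=130 > ρ²=52 → inactive
o2: d²=50 ≤ ρ²=52; F_rep = 18·(7,1)/50² = (0.0504,0.0072)
F = F_att + ΣF_rep = (2.8004,-1.7428)
p' = p + 1/4·F = (-0.2999,-5.4357)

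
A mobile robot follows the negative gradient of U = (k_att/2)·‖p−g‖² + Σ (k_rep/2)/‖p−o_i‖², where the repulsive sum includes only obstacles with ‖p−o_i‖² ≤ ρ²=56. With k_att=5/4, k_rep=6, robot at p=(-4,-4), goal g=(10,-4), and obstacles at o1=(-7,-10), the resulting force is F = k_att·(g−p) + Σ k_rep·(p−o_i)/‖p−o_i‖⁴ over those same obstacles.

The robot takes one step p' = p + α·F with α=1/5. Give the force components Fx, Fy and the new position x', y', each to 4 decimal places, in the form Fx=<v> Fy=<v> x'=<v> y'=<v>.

Fx=17.5089 Fy=0.0178 x'=-0.4982 y'=-3.9964

F_att = 5/4·(g−p) = 5/4·(14,0) = (17.5000,0.0000)
o1: d²=45 ≤ ρ²=56; F_rep = 6·(3,6)/45² = (0.0089,0.0178)
F = F_att + ΣF_rep = (17.5089,0.0178)
p' = p + 1/5·F = (-0.4982,-3.9964)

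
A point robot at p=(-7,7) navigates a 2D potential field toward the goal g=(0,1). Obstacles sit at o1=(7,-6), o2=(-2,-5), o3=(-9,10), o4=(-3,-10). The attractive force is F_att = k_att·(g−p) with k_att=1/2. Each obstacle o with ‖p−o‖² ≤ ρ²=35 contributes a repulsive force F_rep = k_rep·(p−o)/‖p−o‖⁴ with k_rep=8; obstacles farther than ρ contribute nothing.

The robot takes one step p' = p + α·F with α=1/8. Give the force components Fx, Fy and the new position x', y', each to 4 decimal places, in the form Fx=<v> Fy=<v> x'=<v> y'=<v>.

F_att = 1/2·(g−p) = 1/2·(7,-6) = (3.5000,-3.0000)
o1: d²=365 > ρ²=35 → inactive
o2: d²=169 > ρ²=35 → inactive
o3: d²=13 ≤ ρ²=35; F_rep = 8·(2,-3)/13² = (0.0947,-0.1420)
o4: d²=305 > ρ²=35 → inactive
F = F_att + ΣF_rep = (3.5947,-3.1420)
p' = p + 1/8·F = (-6.5507,6.6072)

Fx=3.5947 Fy=-3.1420 x'=-6.5507 y'=6.6072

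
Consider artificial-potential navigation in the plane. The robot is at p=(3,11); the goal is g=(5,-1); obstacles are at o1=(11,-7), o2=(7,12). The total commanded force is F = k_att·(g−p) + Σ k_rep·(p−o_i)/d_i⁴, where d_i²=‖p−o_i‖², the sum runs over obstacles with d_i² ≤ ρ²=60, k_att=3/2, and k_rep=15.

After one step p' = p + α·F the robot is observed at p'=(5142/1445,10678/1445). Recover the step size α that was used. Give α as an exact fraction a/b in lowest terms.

α = 1/5

F_att = 3/2·(g−p) = 3/2·(2,-12) = (3.0000,-18.0000)
o1: d²=388 > ρ²=60 → inactive
o2: d²=17 ≤ ρ²=60; F_rep = 15·(-4,-1)/17² = (-0.2076,-0.0519)
F = F_att + ΣF_rep = (2.7924,-18.0519)
Δp = p'−p = (0.5585,-3.6104); α = Δx/Fx = (807/1445) / (807/289) = 1/5
check: Δy/Fy = (-5217/1445) / (-5217/289) = 1/5 ✓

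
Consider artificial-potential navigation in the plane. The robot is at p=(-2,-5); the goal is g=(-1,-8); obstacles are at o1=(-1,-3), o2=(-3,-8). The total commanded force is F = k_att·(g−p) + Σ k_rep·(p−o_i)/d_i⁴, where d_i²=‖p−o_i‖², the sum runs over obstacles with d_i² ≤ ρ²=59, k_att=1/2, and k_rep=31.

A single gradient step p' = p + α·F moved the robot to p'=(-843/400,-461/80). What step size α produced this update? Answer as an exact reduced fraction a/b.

F_att = 1/2·(g−p) = 1/2·(1,-3) = (0.5000,-1.5000)
o1: d²=5 ≤ ρ²=59; F_rep = 31·(-1,-2)/5² = (-1.2400,-2.4800)
o2: d²=10 ≤ ρ²=59; F_rep = 31·(1,3)/10² = (0.3100,0.9300)
F = F_att + ΣF_rep = (-0.4300,-3.0500)
Δp = p'−p = (-0.1075,-0.7625); α = Δx/Fx = (-43/400) / (-43/100) = 1/4
check: Δy/Fy = (-61/80) / (-61/20) = 1/4 ✓

α = 1/4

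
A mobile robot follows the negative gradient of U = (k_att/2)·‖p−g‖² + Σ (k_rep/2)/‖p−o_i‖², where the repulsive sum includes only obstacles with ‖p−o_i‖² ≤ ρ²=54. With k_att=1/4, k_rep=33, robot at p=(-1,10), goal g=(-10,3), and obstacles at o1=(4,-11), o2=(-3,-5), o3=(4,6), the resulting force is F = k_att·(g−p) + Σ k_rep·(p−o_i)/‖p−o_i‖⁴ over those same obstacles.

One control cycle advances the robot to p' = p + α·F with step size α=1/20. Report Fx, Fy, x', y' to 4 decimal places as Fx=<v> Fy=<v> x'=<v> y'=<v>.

Fx=-2.3482 Fy=-1.6715 x'=-1.1174 y'=9.9164

F_att = 1/4·(g−p) = 1/4·(-9,-7) = (-2.2500,-1.7500)
o1: d²=466 > ρ²=54 → inactive
o2: d²=229 > ρ²=54 → inactive
o3: d²=41 ≤ ρ²=54; F_rep = 33·(-5,4)/41² = (-0.0982,0.0785)
F = F_att + ΣF_rep = (-2.3482,-1.6715)
p' = p + 1/20·F = (-1.1174,9.9164)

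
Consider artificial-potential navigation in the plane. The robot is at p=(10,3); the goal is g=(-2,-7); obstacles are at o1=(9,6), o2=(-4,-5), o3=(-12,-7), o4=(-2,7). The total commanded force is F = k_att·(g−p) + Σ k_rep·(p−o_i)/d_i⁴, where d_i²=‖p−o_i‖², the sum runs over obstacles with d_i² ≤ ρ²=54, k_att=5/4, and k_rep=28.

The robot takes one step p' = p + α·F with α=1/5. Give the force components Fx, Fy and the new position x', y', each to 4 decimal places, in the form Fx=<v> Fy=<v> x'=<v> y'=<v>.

Fx=-14.7200 Fy=-13.3400 x'=7.0560 y'=0.3320

F_att = 5/4·(g−p) = 5/4·(-12,-10) = (-15.0000,-12.5000)
o1: d²=10 ≤ ρ²=54; F_rep = 28·(1,-3)/10² = (0.2800,-0.8400)
o2: d²=260 > ρ²=54 → inactive
o3: d²=584 > ρ²=54 → inactive
o4: d²=160 > ρ²=54 → inactive
F = F_att + ΣF_rep = (-14.7200,-13.3400)
p' = p + 1/5·F = (7.0560,0.3320)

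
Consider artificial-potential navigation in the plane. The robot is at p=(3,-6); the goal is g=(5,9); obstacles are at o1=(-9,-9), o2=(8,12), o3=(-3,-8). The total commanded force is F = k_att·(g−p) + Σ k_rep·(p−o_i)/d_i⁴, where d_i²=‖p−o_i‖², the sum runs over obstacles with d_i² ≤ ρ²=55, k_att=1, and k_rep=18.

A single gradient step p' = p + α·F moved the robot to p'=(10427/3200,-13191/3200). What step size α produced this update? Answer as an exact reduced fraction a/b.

F_att = 1·(g−p) = 1·(2,15) = (2.0000,15.0000)
o1: d²=153 > ρ²=55 → inactive
o2: d²=349 > ρ²=55 → inactive
o3: d²=40 ≤ ρ²=55; F_rep = 18·(6,2)/40² = (0.0675,0.0225)
F = F_att + ΣF_rep = (2.0675,15.0225)
Δp = p'−p = (0.2584,1.8778); α = Δx/Fx = (827/3200) / (827/400) = 1/8
check: Δy/Fy = (6009/3200) / (6009/400) = 1/8 ✓

α = 1/8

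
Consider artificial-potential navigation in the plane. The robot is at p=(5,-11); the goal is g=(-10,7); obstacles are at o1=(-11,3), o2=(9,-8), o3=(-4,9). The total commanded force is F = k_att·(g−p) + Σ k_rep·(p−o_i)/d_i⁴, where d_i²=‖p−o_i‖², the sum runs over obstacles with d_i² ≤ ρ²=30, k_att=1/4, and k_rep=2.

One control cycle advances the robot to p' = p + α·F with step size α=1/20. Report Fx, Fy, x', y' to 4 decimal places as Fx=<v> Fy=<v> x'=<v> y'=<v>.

Fx=-3.7628 Fy=4.4904 x'=4.8119 y'=-10.7755

F_att = 1/4·(g−p) = 1/4·(-15,18) = (-3.7500,4.5000)
o1: d²=452 > ρ²=30 → inactive
o2: d²=25 ≤ ρ²=30; F_rep = 2·(-4,-3)/25² = (-0.0128,-0.0096)
o3: d²=481 > ρ²=30 → inactive
F = F_att + ΣF_rep = (-3.7628,4.4904)
p' = p + 1/20·F = (4.8119,-10.7755)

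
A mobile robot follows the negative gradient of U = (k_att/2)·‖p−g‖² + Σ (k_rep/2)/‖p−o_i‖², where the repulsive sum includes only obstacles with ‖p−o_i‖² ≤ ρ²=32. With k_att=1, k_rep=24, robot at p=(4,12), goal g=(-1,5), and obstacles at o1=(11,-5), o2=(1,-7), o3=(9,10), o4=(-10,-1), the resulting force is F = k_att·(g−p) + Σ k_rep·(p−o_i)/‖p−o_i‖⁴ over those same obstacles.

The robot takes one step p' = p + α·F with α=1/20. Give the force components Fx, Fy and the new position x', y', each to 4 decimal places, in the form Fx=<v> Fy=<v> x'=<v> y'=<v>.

Fx=-5.1427 Fy=-6.9429 x'=3.7429 y'=11.6529

F_att = 1·(g−p) = 1·(-5,-7) = (-5.0000,-7.0000)
o1: d²=338 > ρ²=32 → inactive
o2: d²=370 > ρ²=32 → inactive
o3: d²=29 ≤ ρ²=32; F_rep = 24·(-5,2)/29² = (-0.1427,0.0571)
o4: d²=365 > ρ²=32 → inactive
F = F_att + ΣF_rep = (-5.1427,-6.9429)
p' = p + 1/20·F = (3.7429,11.6529)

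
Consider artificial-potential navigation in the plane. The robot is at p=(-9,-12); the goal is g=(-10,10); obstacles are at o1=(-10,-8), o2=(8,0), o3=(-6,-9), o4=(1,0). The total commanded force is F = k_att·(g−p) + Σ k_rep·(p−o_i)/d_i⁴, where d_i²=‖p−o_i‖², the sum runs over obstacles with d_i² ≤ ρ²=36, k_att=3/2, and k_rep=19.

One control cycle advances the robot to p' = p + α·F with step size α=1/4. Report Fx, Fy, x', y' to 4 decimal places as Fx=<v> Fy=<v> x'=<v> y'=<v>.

F_att = 3/2·(g−p) = 3/2·(-1,22) = (-1.5000,33.0000)
o1: d²=17 ≤ ρ²=36; F_rep = 19·(1,-4)/17² = (0.0657,-0.2630)
o2: d²=433 > ρ²=36 → inactive
o3: d²=18 ≤ ρ²=36; F_rep = 19·(-3,-3)/18² = (-0.1759,-0.1759)
o4: d²=244 > ρ²=36 → inactive
F = F_att + ΣF_rep = (-1.6102,32.5611)
p' = p + 1/4·F = (-9.4025,-3.8597)

Fx=-1.6102 Fy=32.5611 x'=-9.4025 y'=-3.8597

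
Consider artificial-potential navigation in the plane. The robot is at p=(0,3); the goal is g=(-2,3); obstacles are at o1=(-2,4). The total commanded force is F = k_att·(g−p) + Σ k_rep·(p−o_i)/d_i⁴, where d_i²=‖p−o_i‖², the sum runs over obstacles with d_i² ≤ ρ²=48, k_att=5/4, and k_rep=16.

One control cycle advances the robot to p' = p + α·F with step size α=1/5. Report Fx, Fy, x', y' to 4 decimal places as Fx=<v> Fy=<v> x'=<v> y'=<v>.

Fx=-1.2200 Fy=-0.6400 x'=-0.2440 y'=2.8720

F_att = 5/4·(g−p) = 5/4·(-2,0) = (-2.5000,0.0000)
o1: d²=5 ≤ ρ²=48; F_rep = 16·(2,-1)/5² = (1.2800,-0.6400)
F = F_att + ΣF_rep = (-1.2200,-0.6400)
p' = p + 1/5·F = (-0.2440,2.8720)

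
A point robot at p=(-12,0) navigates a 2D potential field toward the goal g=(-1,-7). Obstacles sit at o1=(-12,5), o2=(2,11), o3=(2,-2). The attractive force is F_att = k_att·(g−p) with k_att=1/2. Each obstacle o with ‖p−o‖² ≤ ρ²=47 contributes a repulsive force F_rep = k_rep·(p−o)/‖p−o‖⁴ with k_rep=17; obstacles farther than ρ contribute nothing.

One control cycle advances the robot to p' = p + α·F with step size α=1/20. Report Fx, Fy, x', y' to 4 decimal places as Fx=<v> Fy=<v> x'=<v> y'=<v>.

Fx=5.5000 Fy=-3.6360 x'=-11.7250 y'=-0.1818

F_att = 1/2·(g−p) = 1/2·(11,-7) = (5.5000,-3.5000)
o1: d²=25 ≤ ρ²=47; F_rep = 17·(0,-5)/25² = (0.0000,-0.1360)
o2: d²=317 > ρ²=47 → inactive
o3: d²=200 > ρ²=47 → inactive
F = F_att + ΣF_rep = (5.5000,-3.6360)
p' = p + 1/20·F = (-11.7250,-0.1818)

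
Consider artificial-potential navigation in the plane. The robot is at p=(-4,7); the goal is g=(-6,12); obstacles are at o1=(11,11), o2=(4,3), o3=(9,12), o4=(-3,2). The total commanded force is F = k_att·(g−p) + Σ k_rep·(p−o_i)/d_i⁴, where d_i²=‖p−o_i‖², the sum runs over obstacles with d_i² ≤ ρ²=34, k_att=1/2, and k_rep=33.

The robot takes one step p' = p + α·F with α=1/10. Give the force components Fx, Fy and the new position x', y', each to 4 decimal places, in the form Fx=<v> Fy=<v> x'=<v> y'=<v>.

Fx=-1.0488 Fy=2.7441 x'=-4.1049 y'=7.2744

F_att = 1/2·(g−p) = 1/2·(-2,5) = (-1.0000,2.5000)
o1: d²=241 > ρ²=34 → inactive
o2: d²=80 > ρ²=34 → inactive
o3: d²=194 > ρ²=34 → inactive
o4: d²=26 ≤ ρ²=34; F_rep = 33·(-1,5)/26² = (-0.0488,0.2441)
F = F_att + ΣF_rep = (-1.0488,2.7441)
p' = p + 1/10·F = (-4.1049,7.2744)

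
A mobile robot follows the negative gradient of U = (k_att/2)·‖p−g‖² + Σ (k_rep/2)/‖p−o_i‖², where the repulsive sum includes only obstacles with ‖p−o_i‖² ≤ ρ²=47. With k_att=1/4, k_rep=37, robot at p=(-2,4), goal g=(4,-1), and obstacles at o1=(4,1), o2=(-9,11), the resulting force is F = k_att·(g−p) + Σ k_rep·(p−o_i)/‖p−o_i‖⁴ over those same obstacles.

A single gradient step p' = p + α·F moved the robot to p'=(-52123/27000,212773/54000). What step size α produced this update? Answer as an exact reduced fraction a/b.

α = 1/20

F_att = 1/4·(g−p) = 1/4·(6,-5) = (1.5000,-1.2500)
o1: d²=45 ≤ ρ²=47; F_rep = 37·(-6,3)/45² = (-0.1096,0.0548)
o2: d²=98 > ρ²=47 → inactive
F = F_att + ΣF_rep = (1.3904,-1.1952)
Δp = p'−p = (0.0695,-0.0598); α = Δx/Fx = (1877/27000) / (1877/1350) = 1/20
check: Δy/Fy = (-3227/54000) / (-3227/2700) = 1/20 ✓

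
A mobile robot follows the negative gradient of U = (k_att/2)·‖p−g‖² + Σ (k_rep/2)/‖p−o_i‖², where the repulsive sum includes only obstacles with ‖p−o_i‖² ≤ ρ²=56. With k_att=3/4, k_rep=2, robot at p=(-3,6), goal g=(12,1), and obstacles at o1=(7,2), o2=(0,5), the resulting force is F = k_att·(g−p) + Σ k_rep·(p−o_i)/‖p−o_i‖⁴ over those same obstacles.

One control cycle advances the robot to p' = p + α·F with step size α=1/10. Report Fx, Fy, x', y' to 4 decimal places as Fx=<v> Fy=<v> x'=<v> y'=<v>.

F_att = 3/4·(g−p) = 3/4·(15,-5) = (11.2500,-3.7500)
o1: d²=116 > ρ²=56 → inactive
o2: d²=10 ≤ ρ²=56; F_rep = 2·(-3,1)/10² = (-0.0600,0.0200)
F = F_att + ΣF_rep = (11.1900,-3.7300)
p' = p + 1/10·F = (-1.8810,5.6270)

Fx=11.1900 Fy=-3.7300 x'=-1.8810 y'=5.6270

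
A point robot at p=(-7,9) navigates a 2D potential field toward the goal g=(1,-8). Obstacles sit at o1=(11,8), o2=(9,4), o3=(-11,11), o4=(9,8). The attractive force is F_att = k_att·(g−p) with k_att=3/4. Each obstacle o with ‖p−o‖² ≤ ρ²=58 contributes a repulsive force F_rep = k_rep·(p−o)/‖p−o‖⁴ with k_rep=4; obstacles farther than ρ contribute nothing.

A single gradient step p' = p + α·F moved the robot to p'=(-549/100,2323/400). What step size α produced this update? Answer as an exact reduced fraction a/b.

α = 1/4

F_att = 3/4·(g−p) = 3/4·(8,-17) = (6.0000,-12.7500)
o1: d²=325 > ρ²=58 → inactive
o2: d²=281 > ρ²=58 → inactive
o3: d²=20 ≤ ρ²=58; F_rep = 4·(4,-2)/20² = (0.0400,-0.0200)
o4: d²=257 > ρ²=58 → inactive
F = F_att + ΣF_rep = (6.0400,-12.7700)
Δp = p'−p = (1.5100,-3.1925); α = Δx/Fx = (151/100) / (151/25) = 1/4
check: Δy/Fy = (-1277/400) / (-1277/100) = 1/4 ✓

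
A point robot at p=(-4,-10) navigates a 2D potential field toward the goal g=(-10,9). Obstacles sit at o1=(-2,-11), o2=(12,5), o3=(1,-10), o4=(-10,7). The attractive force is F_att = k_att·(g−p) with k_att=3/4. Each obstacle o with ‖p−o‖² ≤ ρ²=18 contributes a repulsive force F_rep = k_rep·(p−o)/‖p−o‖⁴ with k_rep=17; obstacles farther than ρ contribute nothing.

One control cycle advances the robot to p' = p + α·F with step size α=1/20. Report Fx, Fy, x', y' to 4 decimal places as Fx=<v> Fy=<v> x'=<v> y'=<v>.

F_att = 3/4·(g−p) = 3/4·(-6,19) = (-4.5000,14.2500)
o1: d²=5 ≤ ρ²=18; F_rep = 17·(-2,1)/5² = (-1.3600,0.6800)
o2: d²=481 > ρ²=18 → inactive
o3: d²=25 > ρ²=18 → inactive
o4: d²=325 > ρ²=18 → inactive
F = F_att + ΣF_rep = (-5.8600,14.9300)
p' = p + 1/20·F = (-4.2930,-9.2535)

Fx=-5.8600 Fy=14.9300 x'=-4.2930 y'=-9.2535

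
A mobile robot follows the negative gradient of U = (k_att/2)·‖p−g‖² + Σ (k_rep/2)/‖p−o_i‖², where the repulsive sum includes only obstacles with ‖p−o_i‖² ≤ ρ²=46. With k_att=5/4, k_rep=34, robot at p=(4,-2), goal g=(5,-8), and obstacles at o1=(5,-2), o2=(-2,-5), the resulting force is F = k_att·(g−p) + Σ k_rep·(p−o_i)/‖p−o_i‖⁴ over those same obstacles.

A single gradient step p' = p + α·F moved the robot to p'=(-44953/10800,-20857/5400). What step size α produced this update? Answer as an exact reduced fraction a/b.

F_att = 5/4·(g−p) = 5/4·(1,-6) = (1.2500,-7.5000)
o1: d²=1 ≤ ρ²=46; F_rep = 34·(-1,0)/1² = (-34.0000,0.0000)
o2: d²=45 ≤ ρ²=46; F_rep = 34·(6,3)/45² = (0.1007,0.0504)
F = F_att + ΣF_rep = (-32.6493,-7.4496)
Δp = p'−p = (-8.1623,-1.8624); α = Δx/Fx = (-88153/10800) / (-88153/2700) = 1/4
check: Δy/Fy = (-10057/5400) / (-10057/1350) = 1/4 ✓

α = 1/4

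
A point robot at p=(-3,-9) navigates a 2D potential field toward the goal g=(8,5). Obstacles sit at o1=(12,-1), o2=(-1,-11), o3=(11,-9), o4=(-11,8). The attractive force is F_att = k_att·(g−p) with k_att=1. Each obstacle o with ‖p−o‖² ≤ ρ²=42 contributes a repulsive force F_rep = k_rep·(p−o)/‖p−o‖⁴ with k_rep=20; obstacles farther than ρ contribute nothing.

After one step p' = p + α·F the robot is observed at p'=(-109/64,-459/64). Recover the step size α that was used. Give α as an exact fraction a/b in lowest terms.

F_att = 1·(g−p) = 1·(11,14) = (11.0000,14.0000)
o1: d²=289 > ρ²=42 → inactive
o2: d²=8 ≤ ρ²=42; F_rep = 20·(-2,2)/8² = (-0.6250,0.6250)
o3: d²=196 > ρ²=42 → inactive
o4: d²=353 > ρ²=42 → inactive
F = F_att + ΣF_rep = (10.3750,14.6250)
Δp = p'−p = (1.2969,1.8281); α = Δx/Fx = (83/64) / (83/8) = 1/8
check: Δy/Fy = (117/64) / (117/8) = 1/8 ✓

α = 1/8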